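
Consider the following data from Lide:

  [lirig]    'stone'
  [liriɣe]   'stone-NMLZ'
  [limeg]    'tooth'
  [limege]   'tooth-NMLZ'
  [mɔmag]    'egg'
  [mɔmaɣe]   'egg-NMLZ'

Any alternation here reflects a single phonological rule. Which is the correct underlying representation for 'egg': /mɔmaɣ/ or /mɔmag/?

'egg' shows [g] ~ [ɣ] at the end of the stem ([mɔmag] vs [mɔmaɣe]).
But 'tooth' keeps [g] in both environments ([limeg], [limege]), so there is no rule changing /g/ to [ɣ] before the NMLZ suffix.
The alternation reflects word-final hardening: voiced fricatives become stops word-finally. /ɣ/ is underlying.

/mɔmaɣ/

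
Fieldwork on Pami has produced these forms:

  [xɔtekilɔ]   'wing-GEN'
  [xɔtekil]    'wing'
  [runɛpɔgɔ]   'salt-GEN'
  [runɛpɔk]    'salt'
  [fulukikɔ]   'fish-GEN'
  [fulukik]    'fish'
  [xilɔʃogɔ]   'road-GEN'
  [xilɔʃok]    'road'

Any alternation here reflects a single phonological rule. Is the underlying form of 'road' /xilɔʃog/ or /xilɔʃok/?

The stem for 'road' ends in [g] in [xilɔʃogɔ] but [k] in [xilɔʃok].
But 'fish' keeps [k] in both environments ([fulukikɔ], [fulukik]), so there is no rule changing /k/ to [g] before the GEN suffix.
The underlying segment must be /g/; voiced obstruents become voiceless word-finally, yielding [k] there.

/xilɔʃog/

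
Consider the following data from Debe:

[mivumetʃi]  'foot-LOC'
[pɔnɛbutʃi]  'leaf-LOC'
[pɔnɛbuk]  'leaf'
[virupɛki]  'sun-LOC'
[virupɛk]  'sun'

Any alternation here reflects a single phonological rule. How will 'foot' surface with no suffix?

The root 'leaf' surfaces as [pɔnɛbutʃi] and [pɔnɛbuk], with a stem-final [tʃ] ~ [k] alternation.
The stem 'sun' ([virupɛki], [virupɛk]) shows [k] unchanged in both environments, so [k] cannot be basic with [tʃ] derived before the LOC suffix.
So /tʃ/ is underlying, and a rule of depalatalization — palato-alveolar /tʃ/ becomes [k] when no front vowel follows — gives [k].
The one attested form of 'foot', [mivumetʃi], shows underlying /mivumetʃ/. Applying the same rule when no front vowel follows gives [mivumek].

[mivumek]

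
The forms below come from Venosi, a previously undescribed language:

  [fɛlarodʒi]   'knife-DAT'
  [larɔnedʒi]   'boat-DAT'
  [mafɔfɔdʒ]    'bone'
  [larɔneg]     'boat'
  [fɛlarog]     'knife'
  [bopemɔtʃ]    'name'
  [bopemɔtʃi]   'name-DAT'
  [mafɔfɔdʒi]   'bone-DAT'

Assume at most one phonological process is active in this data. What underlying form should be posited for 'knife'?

The root 'knife' surfaces as [fɛlarodʒi] and [fɛlarog], with a stem-final [dʒ] ~ [g] alternation.
But 'bone' keeps [dʒ] in both environments ([mafɔfɔdʒi], [mafɔfɔdʒ]), so there is no rule changing /dʒ/ to [g] in isolation.
The alternation reflects palatalization before a front vowel: /g/ becomes palato-alveolar [dʒ] before a front vowel. /g/ is underlying.

/fɛlarog/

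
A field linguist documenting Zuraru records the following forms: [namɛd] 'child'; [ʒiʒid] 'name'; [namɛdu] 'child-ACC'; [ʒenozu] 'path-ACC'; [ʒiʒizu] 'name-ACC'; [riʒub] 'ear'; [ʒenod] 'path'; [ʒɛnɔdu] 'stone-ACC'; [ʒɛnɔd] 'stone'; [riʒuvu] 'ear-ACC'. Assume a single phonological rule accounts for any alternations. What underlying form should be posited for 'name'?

The stem for 'name' ends in [z] in [ʒiʒizu] but [d] in [ʒiʒid].
Compare 'stone', with invariant [d] in [ʒɛnɔdu] and [ʒɛnɔd]: an analysis with underlying /d/ and a rule producing [z] before the ACC suffix would wrongly predict alternation here too.
Therefore /z/ is basic and [d] is derived by word-final hardening (voiced fricatives become stops word-finally).
So 'name' = /ʒiʒiz/.

/ʒiʒiz/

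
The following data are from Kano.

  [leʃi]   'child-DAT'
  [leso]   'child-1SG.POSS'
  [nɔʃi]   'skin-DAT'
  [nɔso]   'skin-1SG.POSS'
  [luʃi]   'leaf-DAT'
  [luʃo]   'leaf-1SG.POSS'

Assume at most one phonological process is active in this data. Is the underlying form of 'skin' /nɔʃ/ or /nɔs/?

/nɔs/

'skin' shows [ʃ] ~ [s] at the end of the stem ([nɔʃi] vs [nɔso]).
Compare 'leaf', with invariant [ʃ] in [luʃi] and [luʃo]: an analysis with underlying /ʃ/ and a rule producing [s] before the 1SG.POSS suffix would wrongly predict alternation here too.
Therefore /s/ is basic and [ʃ] is derived by palatalization before a front vowel (/s/ becomes palato-alveolar [ʃ] before a front vowel).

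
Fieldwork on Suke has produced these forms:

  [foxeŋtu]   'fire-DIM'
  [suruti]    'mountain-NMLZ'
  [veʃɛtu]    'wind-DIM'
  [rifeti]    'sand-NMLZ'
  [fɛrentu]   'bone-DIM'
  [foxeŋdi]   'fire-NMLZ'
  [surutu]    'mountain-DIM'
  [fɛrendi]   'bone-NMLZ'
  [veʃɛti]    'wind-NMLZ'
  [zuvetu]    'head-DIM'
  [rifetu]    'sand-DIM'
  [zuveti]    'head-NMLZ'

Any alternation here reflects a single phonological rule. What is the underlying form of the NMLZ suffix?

/-di/

The NMLZ suffix surfaces as [-di] and [-ti], depending on the final segment of the stem.
The DIM suffix, which begins with [t], is invariant after every stem; so [t] is not altered by any rule here.
So the underlying form is /-di/, and voiced stops become voiceless after a vowel.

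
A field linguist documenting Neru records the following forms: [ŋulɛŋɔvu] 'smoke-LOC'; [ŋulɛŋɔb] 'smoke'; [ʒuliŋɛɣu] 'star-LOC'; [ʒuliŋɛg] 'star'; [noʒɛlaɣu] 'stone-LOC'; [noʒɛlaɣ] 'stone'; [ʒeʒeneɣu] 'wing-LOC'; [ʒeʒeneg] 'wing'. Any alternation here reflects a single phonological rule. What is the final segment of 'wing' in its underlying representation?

/g/

The stem for 'wing' ends in [ɣ] in [ʒeʒeneɣu] but [g] in [ʒeʒeneg].
If /ɣ/ were underlying and a rule turned it into [g] in isolation, 'stone' would also alternate; but it has [ɣ] in both [noʒɛlaɣu] and [noʒɛlaɣ].
The underlying segment must be /g/; voiced stops become fricatives between vowels, yielding [ɣ] there.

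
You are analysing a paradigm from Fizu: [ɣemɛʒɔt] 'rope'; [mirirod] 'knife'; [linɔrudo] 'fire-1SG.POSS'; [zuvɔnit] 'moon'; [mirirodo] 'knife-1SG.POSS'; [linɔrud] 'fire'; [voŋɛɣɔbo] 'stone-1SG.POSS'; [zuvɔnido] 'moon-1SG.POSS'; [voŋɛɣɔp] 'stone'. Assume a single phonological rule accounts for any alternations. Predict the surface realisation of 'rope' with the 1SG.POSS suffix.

[ɣemɛʒɔdo]

'moon' shows [d] ~ [t] at the end of the stem ([zuvɔnido] vs [zuvɔnit]).
But 'fire' keeps [d] in both environments ([linɔrudo], [linɔrud]), so there is no rule changing /d/ to [t] in isolation.
The underlying segment must be /t/; voiceless stops become voiced between vowels, yielding [d] there.
The one attested form of 'rope', [ɣemɛʒɔt], shows underlying /ɣemɛʒɔt/. Applying the same rule between vowels gives [ɣemɛʒɔdo].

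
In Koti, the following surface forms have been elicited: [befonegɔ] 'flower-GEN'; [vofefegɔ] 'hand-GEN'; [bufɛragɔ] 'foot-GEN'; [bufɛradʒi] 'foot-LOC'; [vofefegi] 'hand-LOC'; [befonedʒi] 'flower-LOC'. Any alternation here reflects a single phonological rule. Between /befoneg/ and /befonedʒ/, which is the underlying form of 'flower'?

The root 'flower' surfaces as [befonegɔ] and [befonedʒi], with a stem-final [g] ~ [dʒ] alternation.
If /g/ were underlying and a rule turned it into [dʒ] before the LOC suffix, 'hand' would also alternate; but it has [g] in both [vofefegɔ] and [vofefegi].
So /dʒ/ is underlying, and a rule of depalatalization — palato-alveolar /dʒ/ becomes [g] when no front vowel follows — gives [g].

/befonedʒ/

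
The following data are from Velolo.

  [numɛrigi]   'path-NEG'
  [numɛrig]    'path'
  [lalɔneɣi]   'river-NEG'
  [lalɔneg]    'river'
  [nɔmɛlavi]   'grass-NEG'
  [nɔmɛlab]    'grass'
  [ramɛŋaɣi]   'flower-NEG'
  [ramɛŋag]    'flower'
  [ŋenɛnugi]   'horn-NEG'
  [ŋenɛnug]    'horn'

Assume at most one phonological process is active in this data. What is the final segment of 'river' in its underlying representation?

'river' shows [ɣ] ~ [g] at the end of the stem ([lalɔneɣi] vs [lalɔneg]).
Compare 'horn', with invariant [g] in [ŋenɛnugi] and [ŋenɛnug]: an analysis with underlying /g/ and a rule producing [ɣ] before the NEG suffix would wrongly predict alternation here too.
So /ɣ/ is underlying, and a rule of word-final hardening — voiced fricatives become stops word-finally — gives [g].

/ɣ/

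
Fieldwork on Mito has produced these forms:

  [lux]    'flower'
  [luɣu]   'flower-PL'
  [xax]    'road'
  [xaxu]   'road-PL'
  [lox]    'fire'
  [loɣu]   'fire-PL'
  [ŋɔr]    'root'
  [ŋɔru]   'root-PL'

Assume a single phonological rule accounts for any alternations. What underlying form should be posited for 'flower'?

The stem for 'flower' ends in [x] in [lux] but [ɣ] in [luɣu].
If /x/ were underlying and a rule turned it into [ɣ] before the PL suffix, 'road' would also alternate; but it has [x] in both [xax] and [xaxu].
Therefore /ɣ/ is basic and [x] is derived by word-final obstruent devoicing (voiced obstruents become voiceless word-finally).
Hence 'flower' is /luɣ/ underlyingly.

/luɣ/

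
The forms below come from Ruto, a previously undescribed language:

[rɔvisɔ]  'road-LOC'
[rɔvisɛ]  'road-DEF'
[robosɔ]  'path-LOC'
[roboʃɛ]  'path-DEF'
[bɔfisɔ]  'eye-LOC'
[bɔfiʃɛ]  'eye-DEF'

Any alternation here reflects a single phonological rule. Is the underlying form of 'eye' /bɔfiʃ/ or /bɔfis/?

'eye' shows [s] ~ [ʃ] at the end of the stem ([bɔfisɔ] vs [bɔfiʃɛ]).
Compare 'road', with invariant [s] in [rɔvisɔ] and [rɔvisɛ]: an analysis with underlying /s/ and a rule producing [ʃ] before the DEF suffix would wrongly predict alternation here too.
The alternation reflects depalatalization: palato-alveolar /ʃ/ becomes [s] when no front vowel follows. /ʃ/ is underlying.

/bɔfiʃ/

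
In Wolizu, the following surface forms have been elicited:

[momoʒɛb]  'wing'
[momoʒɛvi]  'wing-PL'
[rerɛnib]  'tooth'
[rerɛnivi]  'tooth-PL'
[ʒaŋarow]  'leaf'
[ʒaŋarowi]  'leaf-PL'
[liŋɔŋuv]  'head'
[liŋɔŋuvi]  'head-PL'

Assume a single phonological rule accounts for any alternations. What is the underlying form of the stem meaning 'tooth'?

/rerɛnib/

In [rerɛnib] and [rerɛnivi] the final segment of 'tooth' alternates: [b] ~ [v].
But 'head' keeps [v] in both environments ([liŋɔŋuv], [liŋɔŋuvi]), so there is no rule changing /v/ to [b] in isolation.
The underlying segment must be /b/; voiced stops become fricatives between vowels, yielding [v] there.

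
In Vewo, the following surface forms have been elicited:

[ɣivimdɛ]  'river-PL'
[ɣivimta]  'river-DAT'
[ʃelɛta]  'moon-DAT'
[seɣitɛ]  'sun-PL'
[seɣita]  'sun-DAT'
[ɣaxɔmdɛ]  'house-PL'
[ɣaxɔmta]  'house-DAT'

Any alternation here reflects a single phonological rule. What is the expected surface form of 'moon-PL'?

The PL suffix surfaces as [-dɛ] and [-tɛ], depending on the final segment of the stem.
The DAT suffix, which begins with [t], is invariant after every stem; so [t] is not altered by any rule here.
The PL suffix is therefore /-dɛ/ underlyingly, with post-vocalic devoicing: voiced stops become voiceless after a vowel.
After 'moon', which ends in a vowel, the suffix surfaces as [-tɛ], giving [ʃelɛtɛ].

[ʃelɛtɛ]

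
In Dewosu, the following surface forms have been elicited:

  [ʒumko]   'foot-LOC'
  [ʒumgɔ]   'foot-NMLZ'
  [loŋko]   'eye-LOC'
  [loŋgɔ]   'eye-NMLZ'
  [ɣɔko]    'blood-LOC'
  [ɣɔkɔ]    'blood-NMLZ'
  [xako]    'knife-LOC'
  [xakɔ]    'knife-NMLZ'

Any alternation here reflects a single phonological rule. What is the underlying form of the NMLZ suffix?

The NMLZ morpheme has two allomorphs, [-gɔ] and [-kɔ].
The LOC suffix, which begins with [k], is invariant after every stem; so [k] is not altered by any rule here.
The NMLZ suffix is therefore /-gɔ/ underlyingly, with post-vocalic devoicing: voiced stops become voiceless after a vowel.

/-gɔ/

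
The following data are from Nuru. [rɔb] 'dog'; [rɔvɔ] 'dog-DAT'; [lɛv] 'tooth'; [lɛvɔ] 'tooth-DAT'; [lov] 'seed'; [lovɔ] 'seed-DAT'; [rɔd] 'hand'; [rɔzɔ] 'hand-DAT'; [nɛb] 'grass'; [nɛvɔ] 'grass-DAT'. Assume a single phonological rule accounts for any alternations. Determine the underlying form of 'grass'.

'grass' shows [b] ~ [v] at the end of the stem ([nɛb] vs [nɛvɔ]).
Compare 'tooth', with invariant [v] in [lɛv] and [lɛvɔ]: an analysis with underlying /v/ and a rule producing [b] in isolation would wrongly predict alternation here too.
The alternation reflects intervocalic spirantization: voiced stops become fricatives between vowels. /b/ is underlying.

/nɛb/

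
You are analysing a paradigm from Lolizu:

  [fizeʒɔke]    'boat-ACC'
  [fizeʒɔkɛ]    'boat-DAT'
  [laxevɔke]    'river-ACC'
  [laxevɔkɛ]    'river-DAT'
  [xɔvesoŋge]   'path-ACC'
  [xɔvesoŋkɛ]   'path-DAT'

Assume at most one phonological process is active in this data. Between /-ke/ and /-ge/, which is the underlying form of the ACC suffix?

/-ge/

The ACC suffix surfaces as [-ge] and [-ke], depending on the final segment of the stem.
The DAT suffix, which begins with [k], is invariant after every stem; so [k] is not altered by any rule here.
The ACC suffix is therefore /-ge/ underlyingly, with post-vocalic devoicing: voiced stops become voiceless after a vowel.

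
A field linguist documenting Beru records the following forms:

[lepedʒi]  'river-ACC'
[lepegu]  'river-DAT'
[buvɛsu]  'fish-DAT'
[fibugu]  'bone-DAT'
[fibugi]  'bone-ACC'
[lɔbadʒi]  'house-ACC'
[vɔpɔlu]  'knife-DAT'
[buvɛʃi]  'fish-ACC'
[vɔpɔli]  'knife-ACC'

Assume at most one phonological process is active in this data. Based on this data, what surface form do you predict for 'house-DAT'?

[lɔbagu]

'river' shows [dʒ] ~ [g] at the end of the stem ([lepedʒi] vs [lepegu]).
The stem 'bone' ([fibugi], [fibugu]) shows [g] unchanged in both environments, so [g] cannot be basic with [dʒ] derived before the ACC suffix.
Therefore /dʒ/ is basic and [g] is derived by depalatalization (palato-alveolar /dʒ/ and /ʃ/ become [g] and [s] when no front vowel follows).
From [lɔbadʒi] the stem 'house' is /lɔbadʒ/; when no front vowel follows this yields [lɔbagu].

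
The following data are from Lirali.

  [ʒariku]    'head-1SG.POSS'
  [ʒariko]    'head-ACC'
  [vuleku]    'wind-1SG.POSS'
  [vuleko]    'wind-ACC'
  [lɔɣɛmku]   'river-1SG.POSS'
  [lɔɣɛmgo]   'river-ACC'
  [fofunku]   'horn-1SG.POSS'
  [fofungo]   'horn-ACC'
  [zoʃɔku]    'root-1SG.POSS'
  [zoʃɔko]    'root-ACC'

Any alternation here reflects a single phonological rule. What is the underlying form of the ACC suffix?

/-go/

The ACC suffix surfaces as [-go] and [-ko], depending on the final segment of the stem.
By contrast the 1SG.POSS suffix keeps its initial [k] throughout — that segment must be underlying.
The ACC suffix is therefore /-go/ underlyingly, with post-vocalic devoicing: voiced stops become voiceless after a vowel.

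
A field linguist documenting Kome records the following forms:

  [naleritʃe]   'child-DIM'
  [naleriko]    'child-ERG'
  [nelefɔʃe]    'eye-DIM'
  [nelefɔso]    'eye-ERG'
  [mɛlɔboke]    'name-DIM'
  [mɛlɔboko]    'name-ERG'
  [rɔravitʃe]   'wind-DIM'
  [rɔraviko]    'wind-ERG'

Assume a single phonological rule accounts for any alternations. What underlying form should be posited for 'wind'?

The stem for 'wind' ends in [tʃ] in [rɔravitʃe] but [k] in [rɔraviko].
But 'name' keeps [k] in both environments ([mɛlɔboke], [mɛlɔboko]), so there is no rule changing /k/ to [tʃ] before the DIM suffix.
Therefore /tʃ/ is basic and [k] is derived by depalatalization (palato-alveolar /tʃ/ and /ʃ/ become [k] and [s] when no front vowel follows).
The underlying form of 'wind' is therefore /rɔravitʃ/.

/rɔravitʃ/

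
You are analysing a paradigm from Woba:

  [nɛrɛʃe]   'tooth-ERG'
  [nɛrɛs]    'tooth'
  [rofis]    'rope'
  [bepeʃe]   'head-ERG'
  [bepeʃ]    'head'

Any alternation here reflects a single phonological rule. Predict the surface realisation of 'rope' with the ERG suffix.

The root 'tooth' surfaces as [nɛrɛʃe] and [nɛrɛs], with a stem-final [ʃ] ~ [s] alternation.
Compare 'head', with invariant [ʃ] in [bepeʃe] and [bepeʃ]: an analysis with underlying /ʃ/ and a rule producing [s] in isolation would wrongly predict alternation here too.
The alternation reflects palatalization before a front vowel: /s/ becomes palato-alveolar [ʃ] before a front vowel. /s/ is underlying.
The one attested form of 'rope', [rofis], shows underlying /rofis/. Applying the same rule before a front vowel gives [rofiʃe].

[rofiʃe]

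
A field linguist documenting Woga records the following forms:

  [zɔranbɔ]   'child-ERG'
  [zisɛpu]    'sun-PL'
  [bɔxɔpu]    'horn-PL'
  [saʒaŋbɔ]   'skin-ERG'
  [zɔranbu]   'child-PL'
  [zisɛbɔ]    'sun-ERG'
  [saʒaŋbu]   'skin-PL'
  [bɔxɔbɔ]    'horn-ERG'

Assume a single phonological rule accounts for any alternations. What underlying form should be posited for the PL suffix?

The PL morpheme has two allomorphs, [-bu] and [-pu].
The ERG suffix, which begins with [b], is invariant after every stem; so [b] is not altered by any rule here.
The PL suffix is therefore /-pu/ underlyingly, with post-nasal voicing: voiceless stops become voiced after a nasal.

/-pu/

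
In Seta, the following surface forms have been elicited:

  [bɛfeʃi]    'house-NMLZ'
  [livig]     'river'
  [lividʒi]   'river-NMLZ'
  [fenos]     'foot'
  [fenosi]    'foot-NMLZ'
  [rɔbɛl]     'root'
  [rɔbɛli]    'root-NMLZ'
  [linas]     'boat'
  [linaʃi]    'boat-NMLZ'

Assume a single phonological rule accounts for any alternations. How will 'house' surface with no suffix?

[bɛfes]

The root 'boat' surfaces as [linas] and [linaʃi], with a stem-final [s] ~ [ʃ] alternation.
The stem 'foot' ([fenos], [fenosi]) shows [s] unchanged in both environments, so [s] cannot be basic with [ʃ] derived before the NMLZ suffix.
Therefore /ʃ/ is basic and [s] is derived by depalatalization (palato-alveolar /dʒ/ and /ʃ/ become [g] and [s] when no front vowel follows).
From [bɛfeʃi] the stem 'house' is /bɛfeʃ/; when no front vowel follows this yields [bɛfes].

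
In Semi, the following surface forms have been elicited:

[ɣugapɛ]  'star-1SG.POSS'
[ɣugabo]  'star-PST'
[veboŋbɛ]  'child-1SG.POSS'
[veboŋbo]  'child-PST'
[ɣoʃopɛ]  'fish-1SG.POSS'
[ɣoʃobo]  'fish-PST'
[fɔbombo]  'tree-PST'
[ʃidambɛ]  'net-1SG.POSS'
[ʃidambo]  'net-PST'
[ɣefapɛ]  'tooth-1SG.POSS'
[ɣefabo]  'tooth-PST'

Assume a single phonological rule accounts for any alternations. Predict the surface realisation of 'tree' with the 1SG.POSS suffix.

[fɔbombɛ]

The 1SG.POSS suffix surfaces as [-bɛ] and [-pɛ], depending on the final segment of the stem.
By contrast the PST suffix keeps its initial [b] throughout — that segment must be underlying.
So the underlying form is /-pɛ/, and voiceless stops become voiced after a nasal.
After 'tree', which ends in a nasal, the suffix surfaces as [-bɛ], giving [fɔbombɛ].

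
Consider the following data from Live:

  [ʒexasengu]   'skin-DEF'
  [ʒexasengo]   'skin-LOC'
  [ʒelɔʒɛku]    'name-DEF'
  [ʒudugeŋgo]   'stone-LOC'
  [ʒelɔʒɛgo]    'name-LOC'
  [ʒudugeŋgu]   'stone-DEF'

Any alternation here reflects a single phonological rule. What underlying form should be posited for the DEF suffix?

/-ku/

The DEF suffix surfaces as [-gu] and [-ku], depending on the final segment of the stem.
The LOC suffix, which begins with [g], is invariant after every stem; so [g] is not altered by any rule here.
So the underlying form is /-ku/, and voiceless stops become voiced after a nasal.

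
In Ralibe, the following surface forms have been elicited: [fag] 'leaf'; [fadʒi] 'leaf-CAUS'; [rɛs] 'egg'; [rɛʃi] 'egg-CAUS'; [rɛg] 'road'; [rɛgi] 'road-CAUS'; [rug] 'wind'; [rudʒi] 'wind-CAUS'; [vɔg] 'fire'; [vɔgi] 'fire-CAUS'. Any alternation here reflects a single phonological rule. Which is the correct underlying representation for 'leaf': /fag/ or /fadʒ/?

The stem for 'leaf' ends in [g] in [fag] but [dʒ] in [fadʒi].
But 'road' keeps [g] in both environments ([rɛg], [rɛgi]), so there is no rule changing /g/ to [dʒ] before the CAUS suffix.
The alternation reflects depalatalization: palato-alveolar /dʒ/ and /ʃ/ become [g] and [s] when no front vowel follows. /dʒ/ is underlying.

/fadʒ/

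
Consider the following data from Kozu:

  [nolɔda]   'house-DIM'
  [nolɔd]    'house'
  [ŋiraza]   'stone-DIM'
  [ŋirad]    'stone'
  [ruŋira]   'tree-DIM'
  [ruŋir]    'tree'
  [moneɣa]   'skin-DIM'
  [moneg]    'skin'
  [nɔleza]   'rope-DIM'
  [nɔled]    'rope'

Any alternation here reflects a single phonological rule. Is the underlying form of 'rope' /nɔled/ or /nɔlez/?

'rope' shows [z] ~ [d] at the end of the stem ([nɔleza] vs [nɔled]).
Compare 'house', with invariant [d] in [nolɔda] and [nolɔd]: an analysis with underlying /d/ and a rule producing [z] before the DIM suffix would wrongly predict alternation here too.
The alternation reflects word-final hardening: voiced fricatives become stops word-finally. /z/ is underlying.

/nɔlez/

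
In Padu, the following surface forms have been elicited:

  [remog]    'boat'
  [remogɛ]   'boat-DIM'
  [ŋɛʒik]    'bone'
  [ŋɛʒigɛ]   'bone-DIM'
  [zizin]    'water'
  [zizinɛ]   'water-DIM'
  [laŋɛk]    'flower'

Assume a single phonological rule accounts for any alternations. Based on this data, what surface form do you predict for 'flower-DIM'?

'bone' shows [k] ~ [g] at the end of the stem ([ŋɛʒik] vs [ŋɛʒigɛ]).
The stem 'boat' ([remog], [remogɛ]) shows [g] unchanged in both environments, so [g] cannot be basic with [k] derived in isolation.
The underlying segment must be /k/; voiceless stops become voiced between vowels, yielding [g] there.
The one attested form of 'flower', [laŋɛk], shows underlying /laŋɛk/. Applying the same rule between vowels gives [laŋɛgɛ].

[laŋɛgɛ]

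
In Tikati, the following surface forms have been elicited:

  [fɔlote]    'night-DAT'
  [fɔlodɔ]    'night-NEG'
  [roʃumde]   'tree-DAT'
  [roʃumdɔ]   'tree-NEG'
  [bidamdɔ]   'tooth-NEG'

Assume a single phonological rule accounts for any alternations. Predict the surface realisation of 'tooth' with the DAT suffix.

The DAT morpheme has two allomorphs, [-de] and [-te].
The NEG suffix, which begins with [d], is invariant after every stem; so [d] is not altered by any rule here.
So the underlying form is /-te/, and voiceless stops become voiced after a nasal.
After 'tooth', which ends in a nasal, the suffix surfaces as [-de], giving [bidamde].

[bidamde]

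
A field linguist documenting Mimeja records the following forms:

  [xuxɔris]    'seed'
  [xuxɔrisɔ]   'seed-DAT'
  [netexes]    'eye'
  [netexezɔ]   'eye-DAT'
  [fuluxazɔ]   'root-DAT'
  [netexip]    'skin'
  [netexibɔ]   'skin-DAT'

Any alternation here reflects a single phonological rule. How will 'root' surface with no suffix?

The root 'eye' surfaces as [netexes] and [netexezɔ], with a stem-final [s] ~ [z] alternation.
But 'seed' keeps [s] in both environments ([xuxɔris], [xuxɔrisɔ]), so there is no rule changing /s/ to [z] before the DAT suffix.
So /z/ is underlying, and a rule of word-final obstruent devoicing — voiced obstruents become voiceless word-finally — gives [s].
From [fuluxazɔ] the stem 'root' is /fuluxaz/; word-finally this yields [fuluxas].

[fuluxas]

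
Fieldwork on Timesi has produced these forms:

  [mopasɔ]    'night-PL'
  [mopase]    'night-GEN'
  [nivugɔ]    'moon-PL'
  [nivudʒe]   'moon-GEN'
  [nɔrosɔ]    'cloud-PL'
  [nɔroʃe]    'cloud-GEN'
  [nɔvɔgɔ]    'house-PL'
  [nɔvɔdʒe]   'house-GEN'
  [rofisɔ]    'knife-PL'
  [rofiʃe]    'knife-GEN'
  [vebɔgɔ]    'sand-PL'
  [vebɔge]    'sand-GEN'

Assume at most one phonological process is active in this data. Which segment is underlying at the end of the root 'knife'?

/ʃ/

The root 'knife' surfaces as [rofisɔ] and [rofiʃe], with a stem-final [s] ~ [ʃ] alternation.
If /s/ were underlying and a rule turned it into [ʃ] before the GEN suffix, 'night' would also alternate; but it has [s] in both [mopasɔ] and [mopase].
Therefore /ʃ/ is basic and [s] is derived by depalatalization (palato-alveolar /dʒ/ and /ʃ/ become [g] and [s] when no front vowel follows).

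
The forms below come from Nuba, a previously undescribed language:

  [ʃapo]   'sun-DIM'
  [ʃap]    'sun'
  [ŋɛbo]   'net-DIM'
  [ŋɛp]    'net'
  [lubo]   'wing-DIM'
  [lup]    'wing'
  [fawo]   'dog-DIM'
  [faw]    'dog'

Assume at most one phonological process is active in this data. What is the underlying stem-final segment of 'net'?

/b/

The stem for 'net' ends in [b] in [ŋɛbo] but [p] in [ŋɛp].
The stem 'sun' ([ʃapo], [ʃap]) shows [p] unchanged in both environments, so [p] cannot be basic with [b] derived before the DIM suffix.
The underlying segment must be /b/; voiced obstruents become voiceless word-finally, yielding [p] there.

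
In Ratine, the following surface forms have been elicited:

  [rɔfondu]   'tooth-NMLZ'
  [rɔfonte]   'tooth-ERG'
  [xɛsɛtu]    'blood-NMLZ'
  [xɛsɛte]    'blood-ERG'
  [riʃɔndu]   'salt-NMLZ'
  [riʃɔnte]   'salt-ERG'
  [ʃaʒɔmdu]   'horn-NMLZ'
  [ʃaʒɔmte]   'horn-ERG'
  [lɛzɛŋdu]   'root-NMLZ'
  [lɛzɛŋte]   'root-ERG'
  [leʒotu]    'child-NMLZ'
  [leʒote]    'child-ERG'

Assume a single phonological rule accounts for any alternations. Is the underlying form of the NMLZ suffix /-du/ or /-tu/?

The NMLZ suffix surfaces as [-du] and [-tu], depending on the final segment of the stem.
By contrast the ERG suffix keeps its initial [t] throughout — that segment must be underlying.
The NMLZ suffix is therefore /-du/ underlyingly, with post-vocalic devoicing: voiced stops become voiceless after a vowel.

/-du/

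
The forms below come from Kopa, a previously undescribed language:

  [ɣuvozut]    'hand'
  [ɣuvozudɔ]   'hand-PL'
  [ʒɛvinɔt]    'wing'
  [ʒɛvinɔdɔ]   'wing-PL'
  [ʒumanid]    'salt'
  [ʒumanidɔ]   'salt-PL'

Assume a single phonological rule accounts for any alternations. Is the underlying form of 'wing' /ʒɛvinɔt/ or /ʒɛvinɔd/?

/ʒɛvinɔt/

In [ʒɛvinɔt] and [ʒɛvinɔdɔ] the final segment of 'wing' alternates: [t] ~ [d].
Compare 'salt', with invariant [d] in [ʒumanid] and [ʒumanidɔ]: an analysis with underlying /d/ and a rule producing [t] in isolation would wrongly predict alternation here too.
So /t/ is underlying, and a rule of intervocalic voicing — voiceless stops become voiced between vowels — gives [d].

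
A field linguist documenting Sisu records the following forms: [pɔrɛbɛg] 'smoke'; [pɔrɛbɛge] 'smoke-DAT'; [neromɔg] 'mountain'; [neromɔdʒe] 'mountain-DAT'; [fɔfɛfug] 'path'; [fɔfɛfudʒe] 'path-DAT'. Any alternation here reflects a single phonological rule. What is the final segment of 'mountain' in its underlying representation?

The stem for 'mountain' ends in [g] in [neromɔg] but [dʒ] in [neromɔdʒe].
But 'smoke' keeps [g] in both environments ([pɔrɛbɛg], [pɔrɛbɛge]), so there is no rule changing /g/ to [dʒ] before the DAT suffix.
So /dʒ/ is underlying, and a rule of depalatalization — palato-alveolar /dʒ/ becomes [g] when no front vowel follows — gives [g].

/dʒ/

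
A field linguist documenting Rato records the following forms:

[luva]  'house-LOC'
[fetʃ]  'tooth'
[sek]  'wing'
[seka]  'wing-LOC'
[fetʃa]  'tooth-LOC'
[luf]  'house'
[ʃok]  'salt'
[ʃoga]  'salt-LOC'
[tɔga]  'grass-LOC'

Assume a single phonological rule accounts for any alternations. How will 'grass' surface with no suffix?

[tɔk]

The root 'salt' surfaces as [ʃoga] and [ʃok], with a stem-final [g] ~ [k] alternation.
The stem 'wing' ([seka], [sek]) shows [k] unchanged in both environments, so [k] cannot be basic with [g] derived before the LOC suffix.
The alternation reflects word-final obstruent devoicing: voiced obstruents become voiceless word-finally. /g/ is underlying.
The one attested form of 'grass', [tɔga], shows underlying /tɔg/. Applying the same rule word-finally gives [tɔk].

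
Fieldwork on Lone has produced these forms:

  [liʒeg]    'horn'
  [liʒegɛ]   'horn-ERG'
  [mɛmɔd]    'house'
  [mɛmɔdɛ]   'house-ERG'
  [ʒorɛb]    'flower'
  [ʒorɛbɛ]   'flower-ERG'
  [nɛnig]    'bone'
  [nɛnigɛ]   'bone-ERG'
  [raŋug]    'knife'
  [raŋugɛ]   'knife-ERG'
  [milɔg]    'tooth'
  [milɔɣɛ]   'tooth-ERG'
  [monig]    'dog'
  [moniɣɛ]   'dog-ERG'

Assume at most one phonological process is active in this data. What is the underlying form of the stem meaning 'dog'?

/moniɣ/

'dog' shows [g] ~ [ɣ] at the end of the stem ([monig] vs [moniɣɛ]).
The stem 'horn' ([liʒeg], [liʒegɛ]) shows [g] unchanged in both environments, so [g] cannot be basic with [ɣ] derived before the ERG suffix.
The underlying segment must be /ɣ/; voiced fricatives become stops word-finally, yielding [g] there.
The underlying form of 'dog' is therefore /moniɣ/.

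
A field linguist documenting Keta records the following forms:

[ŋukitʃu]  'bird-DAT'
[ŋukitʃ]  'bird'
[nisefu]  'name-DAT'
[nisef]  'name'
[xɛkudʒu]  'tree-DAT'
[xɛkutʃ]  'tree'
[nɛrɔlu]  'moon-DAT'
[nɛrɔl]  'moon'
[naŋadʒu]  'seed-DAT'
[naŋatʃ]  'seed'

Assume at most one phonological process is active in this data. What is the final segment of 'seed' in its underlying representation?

In [naŋadʒu] and [naŋatʃ] the final segment of 'seed' alternates: [dʒ] ~ [tʃ].
The stem 'bird' ([ŋukitʃu], [ŋukitʃ]) shows [tʃ] unchanged in both environments, so [tʃ] cannot be basic with [dʒ] derived before the DAT suffix.
The underlying segment must be /dʒ/; voiced obstruents become voiceless word-finally, yielding [tʃ] there.

/dʒ/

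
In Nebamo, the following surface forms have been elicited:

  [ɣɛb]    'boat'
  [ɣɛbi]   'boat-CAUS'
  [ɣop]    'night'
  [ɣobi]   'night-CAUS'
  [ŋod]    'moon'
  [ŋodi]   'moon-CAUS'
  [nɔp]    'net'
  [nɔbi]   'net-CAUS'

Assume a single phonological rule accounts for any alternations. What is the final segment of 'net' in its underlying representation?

/p/

The root 'net' surfaces as [nɔp] and [nɔbi], with a stem-final [p] ~ [b] alternation.
But 'boat' keeps [b] in both environments ([ɣɛb], [ɣɛbi]), so there is no rule changing /b/ to [p] in isolation.
Therefore /p/ is basic and [b] is derived by intervocalic voicing (voiceless stops become voiced between vowels).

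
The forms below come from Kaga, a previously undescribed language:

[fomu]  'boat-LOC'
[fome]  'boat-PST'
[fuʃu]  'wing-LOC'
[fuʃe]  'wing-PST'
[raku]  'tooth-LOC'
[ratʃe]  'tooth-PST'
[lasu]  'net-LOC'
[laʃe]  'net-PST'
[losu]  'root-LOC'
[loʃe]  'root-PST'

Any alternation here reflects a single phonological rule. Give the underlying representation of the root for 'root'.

The stem for 'root' ends in [s] in [losu] but [ʃ] in [loʃe].
If /ʃ/ were underlying and a rule turned it into [s] before the LOC suffix, 'wing' would also alternate; but it has [ʃ] in both [fuʃu] and [fuʃe].
The alternation reflects palatalization before a front vowel: /k/ and /s/ become palato-alveolar [tʃ] and [ʃ] before a front vowel. /s/ is underlying.

/los/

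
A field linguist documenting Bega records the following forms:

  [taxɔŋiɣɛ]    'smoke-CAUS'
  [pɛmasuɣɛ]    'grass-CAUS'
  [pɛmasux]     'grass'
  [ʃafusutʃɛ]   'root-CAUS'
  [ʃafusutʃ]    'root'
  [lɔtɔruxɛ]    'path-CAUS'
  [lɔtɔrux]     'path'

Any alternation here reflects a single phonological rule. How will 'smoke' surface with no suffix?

In [pɛmasuɣɛ] and [pɛmasux] the final segment of 'grass' alternates: [ɣ] ~ [x].
Compare 'path', with invariant [x] in [lɔtɔruxɛ] and [lɔtɔrux]: an analysis with underlying /x/ and a rule producing [ɣ] before the CAUS suffix would wrongly predict alternation here too.
So /ɣ/ is underlying, and a rule of word-final obstruent devoicing — voiced obstruents become voiceless word-finally — gives [x].
From [taxɔŋiɣɛ] the stem 'smoke' is /taxɔŋiɣ/; word-finally this yields [taxɔŋix].

[taxɔŋix]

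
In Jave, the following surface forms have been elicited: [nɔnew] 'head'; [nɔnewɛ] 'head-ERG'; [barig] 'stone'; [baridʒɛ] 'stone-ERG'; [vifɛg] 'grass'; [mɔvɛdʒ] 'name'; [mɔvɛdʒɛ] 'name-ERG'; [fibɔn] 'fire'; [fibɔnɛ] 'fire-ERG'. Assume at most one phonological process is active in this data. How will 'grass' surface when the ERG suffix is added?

In [barig] and [baridʒɛ] the final segment of 'stone' alternates: [g] ~ [dʒ].
If /dʒ/ were underlying and a rule turned it into [g] in isolation, 'name' would also alternate; but it has [dʒ] in both [mɔvɛdʒ] and [mɔvɛdʒɛ].
The alternation reflects palatalization before a front vowel: /g/ becomes palato-alveolar [dʒ] before a front vowel. /g/ is underlying.
The one attested form of 'grass', [vifɛg], shows underlying /vifɛg/. Applying the same rule before a front vowel gives [vifɛdʒɛ].

[vifɛdʒɛ]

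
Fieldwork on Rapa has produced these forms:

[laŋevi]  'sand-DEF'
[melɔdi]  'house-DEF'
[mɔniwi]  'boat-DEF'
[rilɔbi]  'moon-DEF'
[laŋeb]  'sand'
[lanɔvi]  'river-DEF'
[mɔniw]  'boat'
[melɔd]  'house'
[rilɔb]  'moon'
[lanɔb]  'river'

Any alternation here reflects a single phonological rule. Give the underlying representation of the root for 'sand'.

/laŋev/

The root 'sand' surfaces as [laŋevi] and [laŋeb], with a stem-final [v] ~ [b] alternation.
But 'moon' keeps [b] in both environments ([rilɔbi], [rilɔb]), so there is no rule changing /b/ to [v] before the DEF suffix.
So /v/ is underlying, and a rule of word-final hardening — voiced fricatives become stops word-finally — gives [b].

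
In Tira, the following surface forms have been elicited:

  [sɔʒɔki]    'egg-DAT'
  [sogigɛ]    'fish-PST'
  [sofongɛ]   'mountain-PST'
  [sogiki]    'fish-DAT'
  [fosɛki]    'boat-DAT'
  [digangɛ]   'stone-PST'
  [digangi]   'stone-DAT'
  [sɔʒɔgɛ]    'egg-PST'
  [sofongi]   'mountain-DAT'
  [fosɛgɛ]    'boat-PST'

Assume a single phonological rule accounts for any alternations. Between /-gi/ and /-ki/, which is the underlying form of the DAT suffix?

The DAT morpheme has two allomorphs, [-gi] and [-ki].
By contrast the PST suffix keeps its initial [g] throughout — that segment must be underlying.
So the underlying form is /-ki/, and voiceless stops become voiced after a nasal.

/-ki/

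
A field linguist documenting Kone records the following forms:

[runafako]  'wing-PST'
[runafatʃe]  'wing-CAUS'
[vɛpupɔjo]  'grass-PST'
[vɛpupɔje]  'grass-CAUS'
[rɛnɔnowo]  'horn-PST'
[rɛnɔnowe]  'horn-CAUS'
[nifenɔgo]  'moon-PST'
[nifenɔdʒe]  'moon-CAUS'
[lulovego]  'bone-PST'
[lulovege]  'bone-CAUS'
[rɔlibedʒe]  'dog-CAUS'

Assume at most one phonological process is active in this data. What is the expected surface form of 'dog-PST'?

[rɔlibego]

The root 'moon' surfaces as [nifenɔgo] and [nifenɔdʒe], with a stem-final [g] ~ [dʒ] alternation.
If /g/ were underlying and a rule turned it into [dʒ] before the CAUS suffix, 'bone' would also alternate; but it has [g] in both [lulovego] and [lulovege].
The underlying segment must be /dʒ/; palato-alveolar /tʃ/ and /dʒ/ become [k] and [g] when no front vowel follows, yielding [g] there.
The one attested form of 'dog', [rɔlibedʒe], shows underlying /rɔlibedʒ/. Applying the same rule when no front vowel follows gives [rɔlibego].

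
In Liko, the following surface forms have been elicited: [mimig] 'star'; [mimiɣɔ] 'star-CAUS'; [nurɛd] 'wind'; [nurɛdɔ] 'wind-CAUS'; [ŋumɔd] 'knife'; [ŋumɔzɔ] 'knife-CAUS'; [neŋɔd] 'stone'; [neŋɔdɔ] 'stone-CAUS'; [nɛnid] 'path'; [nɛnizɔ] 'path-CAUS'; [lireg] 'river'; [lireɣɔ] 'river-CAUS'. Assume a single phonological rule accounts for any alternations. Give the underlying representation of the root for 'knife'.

The root 'knife' surfaces as [ŋumɔd] and [ŋumɔzɔ], with a stem-final [d] ~ [z] alternation.
But 'stone' keeps [d] in both environments ([neŋɔd], [neŋɔdɔ]), so there is no rule changing /d/ to [z] before the CAUS suffix.
The underlying segment must be /z/; voiced fricatives become stops word-finally, yielding [d] there.

/ŋumɔz/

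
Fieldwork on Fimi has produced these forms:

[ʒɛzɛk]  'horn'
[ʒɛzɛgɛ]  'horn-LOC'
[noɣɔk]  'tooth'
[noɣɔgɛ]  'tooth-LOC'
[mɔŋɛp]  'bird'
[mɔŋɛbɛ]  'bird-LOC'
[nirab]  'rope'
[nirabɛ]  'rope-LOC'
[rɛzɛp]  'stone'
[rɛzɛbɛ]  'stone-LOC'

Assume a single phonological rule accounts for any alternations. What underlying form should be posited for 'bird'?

The root 'bird' surfaces as [mɔŋɛp] and [mɔŋɛbɛ], with a stem-final [p] ~ [b] alternation.
The stem 'rope' ([nirab], [nirabɛ]) shows [b] unchanged in both environments, so [b] cannot be basic with [p] derived in isolation.
So /p/ is underlying, and a rule of intervocalic voicing — voiceless stops become voiced between vowels — gives [b].
So 'bird' = /mɔŋɛp/.

/mɔŋɛp/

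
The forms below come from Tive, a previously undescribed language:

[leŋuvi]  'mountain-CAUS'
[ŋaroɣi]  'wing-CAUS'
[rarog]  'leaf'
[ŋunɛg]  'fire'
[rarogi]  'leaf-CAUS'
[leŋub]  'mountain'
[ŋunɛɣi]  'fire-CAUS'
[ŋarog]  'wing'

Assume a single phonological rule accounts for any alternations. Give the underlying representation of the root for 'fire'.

/ŋunɛɣ/

The root 'fire' surfaces as [ŋunɛg] and [ŋunɛɣi], with a stem-final [g] ~ [ɣ] alternation.
If /g/ were underlying and a rule turned it into [ɣ] before the CAUS suffix, 'leaf' would also alternate; but it has [g] in both [rarog] and [rarogi].
The alternation reflects word-final hardening: voiced fricatives become stops word-finally. /ɣ/ is underlying.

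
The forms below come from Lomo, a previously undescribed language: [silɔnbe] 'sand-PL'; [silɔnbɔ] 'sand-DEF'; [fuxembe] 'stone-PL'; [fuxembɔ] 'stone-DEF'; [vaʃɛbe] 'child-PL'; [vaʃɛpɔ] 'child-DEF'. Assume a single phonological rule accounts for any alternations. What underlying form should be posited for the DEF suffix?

The DEF suffix surfaces as [-bɔ] and [-pɔ], depending on the final segment of the stem.
The PL suffix, which begins with [b], is invariant after every stem; so [b] is not altered by any rule here.
So the underlying form is /-pɔ/, and voiceless stops become voiced after a nasal.

/-pɔ/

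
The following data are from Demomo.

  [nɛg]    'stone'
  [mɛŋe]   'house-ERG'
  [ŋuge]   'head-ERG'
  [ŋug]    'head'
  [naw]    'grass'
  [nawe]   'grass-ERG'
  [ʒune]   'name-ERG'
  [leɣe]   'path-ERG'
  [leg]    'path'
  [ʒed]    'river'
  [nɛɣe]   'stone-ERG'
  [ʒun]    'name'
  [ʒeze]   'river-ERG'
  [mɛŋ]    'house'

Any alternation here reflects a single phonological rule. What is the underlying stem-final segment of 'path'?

/ɣ/

The stem for 'path' ends in [g] in [leg] but [ɣ] in [leɣe].
The stem 'head' ([ŋug], [ŋuge]) shows [g] unchanged in both environments, so [g] cannot be basic with [ɣ] derived before the ERG suffix.
So /ɣ/ is underlying, and a rule of word-final hardening — voiced fricatives become stops word-finally — gives [g].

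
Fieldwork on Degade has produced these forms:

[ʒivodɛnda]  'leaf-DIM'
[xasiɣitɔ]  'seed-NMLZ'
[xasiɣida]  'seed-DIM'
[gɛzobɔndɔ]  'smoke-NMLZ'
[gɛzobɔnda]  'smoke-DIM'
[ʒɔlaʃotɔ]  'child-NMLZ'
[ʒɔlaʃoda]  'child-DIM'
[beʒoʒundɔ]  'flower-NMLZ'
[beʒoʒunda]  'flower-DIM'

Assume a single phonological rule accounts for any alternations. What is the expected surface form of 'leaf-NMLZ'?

[ʒivodɛndɔ]

The NMLZ suffix surfaces as [-dɔ] and [-tɔ], depending on the final segment of the stem.
The DIM suffix, which begins with [d], is invariant after every stem; so [d] is not altered by any rule here.
The NMLZ suffix is therefore /-tɔ/ underlyingly, with post-nasal voicing: voiceless stops become voiced after a nasal.
After 'leaf', which ends in a nasal, the suffix surfaces as [-dɔ], giving [ʒivodɛndɔ].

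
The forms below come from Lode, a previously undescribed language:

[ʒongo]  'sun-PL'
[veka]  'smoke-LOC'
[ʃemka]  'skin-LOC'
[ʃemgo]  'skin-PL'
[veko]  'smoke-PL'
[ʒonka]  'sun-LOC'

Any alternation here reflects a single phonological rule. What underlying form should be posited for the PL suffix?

The PL morpheme has two allomorphs, [-go] and [-ko].
By contrast the LOC suffix keeps its initial [k] throughout — that segment must be underlying.
So the underlying form is /-go/, and voiced stops become voiceless after a vowel.

/-go/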